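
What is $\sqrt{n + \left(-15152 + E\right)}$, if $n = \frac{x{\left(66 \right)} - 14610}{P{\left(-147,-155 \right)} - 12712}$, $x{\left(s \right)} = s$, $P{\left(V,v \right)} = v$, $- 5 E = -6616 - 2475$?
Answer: $\frac{39 i \sqrt{4031252545}}{21445} \approx 115.47 i$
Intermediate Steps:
$E = \frac{9091}{5}$ ($E = - \frac{-6616 - 2475}{5} = \left(- \frac{1}{5}\right) \left(-9091\right) = \frac{9091}{5} \approx 1818.2$)
$n = \frac{4848}{4289}$ ($n = \frac{66 - 14610}{-155 - 12712} = - \frac{14544}{-12867} = \left(-14544\right) \left(- \frac{1}{12867}\right) = \frac{4848}{4289} \approx 1.1303$)
$\sqrt{n + \left(-15152 + E\right)} = \sqrt{\frac{4848}{4289} + \left(-15152 + \frac{9091}{5}\right)} = \sqrt{\frac{4848}{4289} - \frac{66669}{5}} = \sqrt{- \frac{285919101}{21445}} = \frac{39 i \sqrt{4031252545}}{21445}$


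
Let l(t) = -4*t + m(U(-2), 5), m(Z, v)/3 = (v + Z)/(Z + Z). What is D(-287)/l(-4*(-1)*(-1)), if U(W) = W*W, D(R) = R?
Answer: -2296/155 ≈ -14.813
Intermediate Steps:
U(W) = W²
m(Z, v) = 3*(Z + v)/(2*Z) (m(Z, v) = 3*((v + Z)/(Z + Z)) = 3*((Z + v)/((2*Z))) = 3*((Z + v)*(1/(2*Z))) = 3*((Z + v)/(2*Z)) = 3*(Z + v)/(2*Z))
l(t) = 27/8 - 4*t (l(t) = -4*t + 3*((-2)² + 5)/(2*((-2)²)) = -4*t + (3/2)*(4 + 5)/4 = -4*t + (3/2)*(¼)*9 = -4*t + 27/8 = 27/8 - 4*t)
D(-287)/l(-4*(-1)*(-1)) = -287/(27/8 - 4*(-4*(-1))*(-1)) = -287/(27/8 - 16*(-1)) = -287/(27/8 - 4*(-4)) = -287/(27/8 + 16) = -287/155/8 = -287*8/155 = -2296/155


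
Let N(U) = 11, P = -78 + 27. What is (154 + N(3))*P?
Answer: -8415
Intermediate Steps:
P = -51
(154 + N(3))*P = (154 + 11)*(-51) = 165*(-51) = -8415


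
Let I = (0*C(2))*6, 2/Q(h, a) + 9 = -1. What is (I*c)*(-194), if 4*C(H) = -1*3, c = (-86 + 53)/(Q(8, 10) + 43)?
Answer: 0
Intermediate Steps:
Q(h, a) = -⅕ (Q(h, a) = 2/(-9 - 1) = 2/(-10) = 2*(-⅒) = -⅕)
c = -165/214 (c = (-86 + 53)/(-⅕ + 43) = -33/214/5 = -33*5/214 = -165/214 ≈ -0.77103)
C(H) = -¾ (C(H) = (-1*3)/4 = (¼)*(-3) = -¾)
I = 0 (I = (0*(-¾))*6 = 0*6 = 0)
(I*c)*(-194) = (0*(-165/214))*(-194) = 0*(-194) = 0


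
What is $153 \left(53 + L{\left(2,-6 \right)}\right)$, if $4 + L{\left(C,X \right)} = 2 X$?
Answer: $5661$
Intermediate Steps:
$L{\left(C,X \right)} = -4 + 2 X$
$153 \left(53 + L{\left(2,-6 \right)}\right) = 153 \left(53 + \left(-4 + 2 \left(-6\right)\right)\right) = 153 \left(53 - 16\right) = 153 \cdot 37 = 5661$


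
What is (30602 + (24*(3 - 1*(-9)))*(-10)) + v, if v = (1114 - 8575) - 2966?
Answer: 17295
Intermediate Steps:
v = -10427 (v = -7461 - 2966 = -10427)
(30602 + (24*(3 - 1*(-9)))*(-10)) + v = (30602 + (24*(3 - 1*(-9)))*(-10)) - 10427 = (30602 + (24*(3 + 9))*(-10)) - 10427 = (30602 + (24*12)*(-10)) - 10427 = (30602 + 288*(-10)) - 10427 = (30602 - 2880) - 10427 = 27722 - 10427 = 17295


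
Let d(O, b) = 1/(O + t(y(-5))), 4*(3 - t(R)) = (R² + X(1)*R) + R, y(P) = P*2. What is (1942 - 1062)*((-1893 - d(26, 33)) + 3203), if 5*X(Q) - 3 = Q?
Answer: 19595840/17 ≈ 1.1527e+6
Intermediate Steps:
X(Q) = ⅗ + Q/5
y(P) = 2*P
t(R) = 3 - 9*R/20 - R²/4 (t(R) = 3 - ((R² + (⅗ + (⅕)*1)*R) + R)/4 = 3 - ((R² + (⅗ + ⅕)*R) + R)/4 = 3 - ((R² + 4*R/5) + R)/4 = 3 - (R² + 9*R/5)/4 = 3 + (-9*R/20 - R²/4) = 3 - 9*R/20 - R²/4)
d(O, b) = 1/(-35/2 + O) (d(O, b) = 1/(O + (3 - 9*(-5)/10 - (2*(-5))²/4)) = 1/(O + (3 - 9/20*(-10) - ¼*(-10)²)) = 1/(O + (3 + 9/2 - ¼*100)) = 1/(O + (3 + 9/2 - 25)) = 1/(O - 35/2) = 1/(-35/2 + O))
(1942 - 1062)*((-1893 - d(26, 33)) + 3203) = (1942 - 1062)*((-1893 - 2/(-35 + 2*26)) + 3203) = 880*((-1893 - 2/(-35 + 52)) + 3203) = 880*((-1893 - 2/17) + 3203) = 880*(-32183/17 + 3203) = 880*(22268/17) = 19595840/17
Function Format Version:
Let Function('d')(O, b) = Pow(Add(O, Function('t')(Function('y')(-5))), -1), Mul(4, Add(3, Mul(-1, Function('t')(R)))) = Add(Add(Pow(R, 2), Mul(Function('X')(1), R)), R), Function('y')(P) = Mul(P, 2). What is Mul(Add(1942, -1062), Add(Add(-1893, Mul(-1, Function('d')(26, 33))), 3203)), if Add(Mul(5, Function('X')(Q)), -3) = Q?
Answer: Rational(19595840, 17) ≈ 1.1527e+6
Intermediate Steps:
Function('X')(Q) = Add(Rational(3, 5), Mul(Rational(1, 5), Q))
Function('y')(P) = Mul(2, P)
Function('t')(R) = Add(3, Mul(Rational(-9, 20), R), Mul(Rational(-1, 4), Pow(R, 2))) (Function('t')(R) = Add(3, Mul(Rational(-1, 4), Add(Add(Pow(R, 2), Mul(Add(Rational(3, 5), Mul(Rational(1, 5), 1)), R)), R))) = Add(3, Mul(Rational(-1, 4), Add(Add(Pow(R, 2), Mul(Add(Rational(3, 5), Rational(1, 5)), R)), R))) = Add(3, Mul(Rational(-1, 4), Add(Add(Pow(R, 2), Mul(Rational(4, 5), R)), R))) = Add(3, Mul(Rational(-1, 4), Add(Pow(R, 2), Mul(Rational(9, 5), R)))) = Add(3, Add(Mul(Rational(-9, 20), R), Mul(Rational(-1, 4), Pow(R, 2)))) = Add(3, Mul(Rational(-9, 20), R), Mul(Rational(-1, 4), Pow(R, 2))))
Function('d')(O, b) = Pow(Add(Rational(-35, 2), O), -1) (Function('d')(O, b) = Pow(Add(O, Add(3, Mul(Rational(-9, 20), Mul(2, -5)), Mul(Rational(-1, 4), Pow(Mul(2, -5), 2)))), -1) = Pow(Add(O, Add(3, Mul(Rational(-9, 20), -10), Mul(Rational(-1, 4), Pow(-10, 2)))), -1) = Pow(Add(O, Add(3, Rational(9, 2), Mul(Rational(-1, 4), 100))), -1) = Pow(Add(O, Add(3, Rational(9, 2), -25)), -1) = Pow(Add(O, Rational(-35, 2)), -1) = Pow(Add(Rational(-35, 2), O), -1))
Mul(Add(1942, -1062), Add(Add(-1893, Mul(-1, Function('d')(26, 33))), 3203)) = Mul(Add(1942, -1062), Add(Add(-1893, Mul(-1, Mul(2, Pow(Add(-35, Mul(2, 26)), -1)))), 3203)) = Mul(880, Add(Add(-1893, Mul(-1, Mul(2, Pow(Add(-35, 52), -1)))), 3203)) = Mul(880, Add(Add(-1893, Mul(-1, Mul(2, Pow(17, -1)))), 3203)) = Mul(880, Add(Add(-1893, Mul(-1, Mul(2, Rational(1, 17)))), 3203)) = Mul(880, Add(Add(-1893, Mul(-1, Rational(2, 17))), 3203)) = Mul(880, Add(Add(-1893, Rational(-2, 17)), 3203)) = Mul(880, Add(Rational(-32183, 17), 3203)) = Mul(880, Rational(22268, 17)) = Rational(19595840, 17)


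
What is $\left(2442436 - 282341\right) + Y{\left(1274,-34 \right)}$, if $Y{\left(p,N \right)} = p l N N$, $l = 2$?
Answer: $5105583$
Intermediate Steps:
$Y{\left(p,N \right)} = 2 p N^{2}$ ($Y{\left(p,N \right)} = p 2 N N = 2 N p N = 2 p N^{2}$)
$\left(2442436 - 282341\right) + Y{\left(1274,-34 \right)} = \left(2442436 - 282341\right) + 2 \cdot 1274 \left(-34\right)^{2} = 2160095 + 2 \cdot 1274 \cdot 1156 = 2160095 + 2945488 = 5105583$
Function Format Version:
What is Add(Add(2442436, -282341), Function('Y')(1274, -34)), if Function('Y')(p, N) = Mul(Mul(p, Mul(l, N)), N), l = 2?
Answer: 5105583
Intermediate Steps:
Function('Y')(p, N) = Mul(2, p, Pow(N, 2)) (Function('Y')(p, N) = Mul(Mul(p, Mul(2, N)), N) = Mul(Mul(2, N, p), N) = Mul(2, p, Pow(N, 2)))
Add(Add(2442436, -282341), Function('Y')(1274, -34)) = Add(Add(2442436, -282341), Mul(2, 1274, Pow(-34, 2))) = Add(2160095, Mul(2, 1274, 1156)) = Add(2160095, 2945488) = 5105583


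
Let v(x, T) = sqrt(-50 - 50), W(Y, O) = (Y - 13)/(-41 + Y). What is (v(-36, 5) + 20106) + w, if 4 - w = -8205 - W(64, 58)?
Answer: 651296/23 + 10*I ≈ 28317.0 + 10.0*I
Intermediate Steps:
W(Y, O) = (-13 + Y)/(-41 + Y)
v(x, T) = 10*I (v(x, T) = sqrt(-100) = 10*I)
w = 188858/23 (w = 4 - (-8205 - (-13 + 64)/(-41 + 64)) = 4 - (-8205 - 51/23) = 4 - 1*(-188766/23) = 4 + 188766/23 = 188858/23 ≈ 8211.2)
(v(-36, 5) + 20106) + w = (10*I + 20106) + 188858/23 = (20106 + 10*I) + 188858/23 = 651296/23 + 10*I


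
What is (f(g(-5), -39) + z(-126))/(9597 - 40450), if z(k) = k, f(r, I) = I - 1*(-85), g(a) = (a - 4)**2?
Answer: 80/30853 ≈ 0.0025929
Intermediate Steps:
g(a) = (-4 + a)**2
f(r, I) = 85 + I (f(r, I) = I + 85 = 85 + I)
(f(g(-5), -39) + z(-126))/(9597 - 40450) = ((85 - 39) - 126)/(9597 - 40450) = (46 - 126)/(-30853) = -80*(-1/30853) = 80/30853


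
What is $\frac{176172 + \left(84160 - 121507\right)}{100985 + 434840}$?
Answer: $\frac{5553}{21433} \approx 0.25909$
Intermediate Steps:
$\frac{176172 + \left(84160 - 121507\right)}{100985 + 434840} = \frac{176172 + \left(84160 - 121507\right)}{535825} = \left(176172 - 37347\right) \frac{1}{535825} = 138825 \cdot \frac{1}{535825} = \frac{5553}{21433}$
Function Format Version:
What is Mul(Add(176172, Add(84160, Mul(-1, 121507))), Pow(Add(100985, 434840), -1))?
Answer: Rational(5553, 21433) ≈ 0.25909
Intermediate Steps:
Mul(Add(176172, Add(84160, Mul(-1, 121507))), Pow(Add(100985, 434840), -1)) = Mul(Add(176172, Add(84160, -121507)), Pow(535825, -1)) = Mul(Add(176172, -37347), Rational(1, 535825)) = Mul(138825, Rational(1, 535825)) = Rational(5553, 21433)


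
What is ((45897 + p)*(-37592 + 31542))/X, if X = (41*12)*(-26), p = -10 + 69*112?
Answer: 162185375/6396 ≈ 25357.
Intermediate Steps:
p = 7718 (p = -10 + 7728 = 7718)
X = -12792 (X = 492*(-26) = -12792)
((45897 + p)*(-37592 + 31542))/X = ((45897 + 7718)*(-37592 + 31542))/(-12792) = (53615*(-6050))*(-1/12792) = -324370750*(-1/12792) = 162185375/6396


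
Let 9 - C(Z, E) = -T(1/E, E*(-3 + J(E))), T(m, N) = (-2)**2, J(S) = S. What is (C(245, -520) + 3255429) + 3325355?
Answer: 6580797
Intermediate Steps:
T(m, N) = 4
C(Z, E) = 13 (C(Z, E) = 9 - (-1)*4 = 9 - 1*(-4) = 9 + 4 = 13)
(C(245, -520) + 3255429) + 3325355 = (13 + 3255429) + 3325355 = 3255442 + 3325355 = 6580797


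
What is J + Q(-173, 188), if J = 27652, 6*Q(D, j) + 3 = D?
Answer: 82868/3 ≈ 27623.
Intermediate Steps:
Q(D, j) = -1/2 + D/6
J + Q(-173, 188) = 27652 + (-1/2 + (1/6)*(-173)) = 27652 + (-1/2 - 173/6) = 27652 - 88/3 = 82868/3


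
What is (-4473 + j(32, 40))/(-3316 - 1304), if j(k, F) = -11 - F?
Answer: 377/385 ≈ 0.97922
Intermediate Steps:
(-4473 + j(32, 40))/(-3316 - 1304) = (-4473 + (-11 - 1*40))/(-3316 - 1304) = (-4473 + (-11 - 40))/(-4620) = (-4473 - 51)*(-1/4620) = -4524*(-1/4620) = 377/385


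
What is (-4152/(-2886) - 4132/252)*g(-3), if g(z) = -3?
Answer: 453277/10101 ≈ 44.874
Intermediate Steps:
(-4152/(-2886) - 4132/252)*g(-3) = (-4152/(-2886) - 4132/252)*(-3) = (-4152*(-1/2886) - 4132*1/252)*(-3) = (692/481 - 1033/63)*(-3) = -453277/30303*(-3) = 453277/10101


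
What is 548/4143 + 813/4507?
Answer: 5838095/18672501 ≈ 0.31266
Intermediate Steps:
548/4143 + 813/4507 = 5838095/18672501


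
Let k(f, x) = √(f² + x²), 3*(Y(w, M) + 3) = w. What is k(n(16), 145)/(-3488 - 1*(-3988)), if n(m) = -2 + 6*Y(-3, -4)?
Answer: √21701/500 ≈ 0.29463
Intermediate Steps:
Y(w, M) = -3 + w/3
n(m) = -26 (n(m) = -2 + 6*(-3 + (⅓)*(-3)) = -2 + 6*(-3 - 1) = -2 + 6*(-4) = -2 - 24 = -26)
k(n(16), 145)/(-3488 - 1*(-3988)) = √((-26)² + 145²)/(-3488 - 1*(-3988)) = √(676 + 21025)/(-3488 + 3988) = √21701/500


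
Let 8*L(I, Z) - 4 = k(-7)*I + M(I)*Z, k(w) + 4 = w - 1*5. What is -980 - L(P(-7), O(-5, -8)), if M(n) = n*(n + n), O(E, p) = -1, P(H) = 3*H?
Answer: -3649/4 ≈ -912.25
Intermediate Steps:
M(n) = 2*n² (M(n) = n*(2*n) = 2*n²)
k(w) = -9 + w (k(w) = -4 + (w - 1*5) = -4 + (w - 5) = -4 + (-5 + w) = -9 + w)
L(I, Z) = ½ - 2*I + Z*I²/4 (L(I, Z) = ½ + ((-9 - 7)*I + (2*I²)*Z)/8 = ½ + (-16*I + 2*Z*I²)/8 = ½ + (-2*I + Z*I²/4) = ½ - 2*I + Z*I²/4)
-980 - L(P(-7), O(-5, -8)) = -980 - (½ - 6*(-7) + (¼)*(-1)*(3*(-7))²) = -980 - (½ - 2*(-21) + (¼)*(-1)*(-21)²) = -980 - (½ + 42 + (¼)*(-1)*441) = -980 - (½ + 42 - 441/4) = -980 - 1*(-271/4) = -980 + 271/4 = -3649/4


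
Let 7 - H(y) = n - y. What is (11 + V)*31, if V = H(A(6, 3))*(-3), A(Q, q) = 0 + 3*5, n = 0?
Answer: -1705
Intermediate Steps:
A(Q, q) = 15 (A(Q, q) = 0 + 15 = 15)
H(y) = 7 + y (H(y) = 7 - (0 - y) = 7 - (-1)*y = 7 + y)
V = -66 (V = (7 + 15)*(-3) = 22*(-3) = -66)
(11 + V)*31 = (11 - 66)*31 = -55*31 = -1705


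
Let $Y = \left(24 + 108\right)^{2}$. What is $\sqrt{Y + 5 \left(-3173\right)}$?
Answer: $\sqrt{1559} \approx 39.484$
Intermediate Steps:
$Y = 17424$ ($Y = 132^{2} = 17424$)
$\sqrt{Y + 5 \left(-3173\right)} = \sqrt{17424 + 5 \left(-3173\right)} = \sqrt{17424 - 15865} = \sqrt{1559}$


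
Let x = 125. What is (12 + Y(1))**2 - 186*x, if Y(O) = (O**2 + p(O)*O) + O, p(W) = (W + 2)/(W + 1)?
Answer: -92039/4 ≈ -23010.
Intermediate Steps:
p(W) = (2 + W)/(1 + W)
Y(O) = O + O**2 + O*(2 + O)/(1 + O) (Y(O) = (O**2 + ((2 + O)/(1 + O))*O) + O = (O**2 + O*(2 + O)/(1 + O)) + O = O + O**2 + O*(2 + O)/(1 + O))
(12 + Y(1))**2 - 186*x = (12 + 1*(2 + 1 + (1 + 1)**2)/(1 + 1))**2 - 186*125 = (12 + 1*(2 + 1 + 2**2)/2)**2 - 23250 = (12 + 1*(1/2)*(2 + 1 + 4))**2 - 23250 = (12 + 1*(1/2)*7)**2 - 23250 = (12 + 7/2)**2 - 23250 = (31/2)**2 - 23250 = 961/4 - 23250 = -92039/4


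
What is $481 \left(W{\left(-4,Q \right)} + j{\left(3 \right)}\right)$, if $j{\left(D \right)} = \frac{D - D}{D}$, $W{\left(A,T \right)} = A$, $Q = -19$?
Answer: $-1924$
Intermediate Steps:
$j{\left(D \right)} = 0$ ($j{\left(D \right)} = \frac{0}{D} = 0$)
$481 \left(W{\left(-4,Q \right)} + j{\left(3 \right)}\right) = 481 \left(-4 + 0\right) = 481 \left(-4\right) = -1924$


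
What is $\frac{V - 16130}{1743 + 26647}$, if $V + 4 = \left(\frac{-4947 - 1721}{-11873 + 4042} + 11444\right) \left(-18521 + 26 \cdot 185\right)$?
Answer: $- \frac{614484837353}{111161045} \approx -5527.9$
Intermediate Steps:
$V = - \frac{1228843360676}{7831}$ ($V = -4 + \left(\frac{-4947 - 1721}{-11873 + 4042} + 11444\right) \left(-18521 + 26 \cdot 185\right) = -4 + \left(- \frac{6668}{-7831} + 11444\right) \left(-18521 + 4810\right) = -4 + \left(\left(-6668\right) \left(- \frac{1}{7831}\right) + 11444\right) \left(-13711\right) = -4 + \left(\frac{6668}{7831} + 11444\right) \left(-13711\right) = -4 + \frac{89624632}{7831} \left(-13711\right) = -4 - \frac{1228843329352}{7831} = - \frac{1228843360676}{7831} \approx -1.5692 \cdot 10^{8}$)
$\frac{V - 16130}{1743 + 26647} = \frac{- \frac{1228843360676}{7831} - 16130}{1743 + 26647} = - \frac{1228969674706}{7831 \cdot 28390} = \left(- \frac{1228969674706}{7831}\right) \frac{1}{28390} = - \frac{614484837353}{111161045}$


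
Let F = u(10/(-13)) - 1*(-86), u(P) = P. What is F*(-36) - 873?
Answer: -51237/13 ≈ -3941.3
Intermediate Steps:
F = 1108/13 (F = 10/(-13) - 1*(-86) = 10*(-1/13) + 86 = -10/13 + 86 = 1108/13 ≈ 85.231)
F*(-36) - 873 = (1108/13)*(-36) - 873 = -39888/13 - 873 = -51237/13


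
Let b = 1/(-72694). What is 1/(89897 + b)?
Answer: 72694/6534972517 ≈ 1.1124e-5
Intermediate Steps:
b = -1/72694 ≈ -1.3756e-5
1/(89897 + b) = 1/(89897 - 1/72694) = 1/(6534972517/72694) = 72694/6534972517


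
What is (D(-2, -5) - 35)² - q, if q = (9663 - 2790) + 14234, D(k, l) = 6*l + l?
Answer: -16207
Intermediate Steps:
D(k, l) = 7*l
q = 21107 (q = 6873 + 14234 = 21107)
(D(-2, -5) - 35)² - q = (7*(-5) - 35)² - 1*21107 = (-35 - 35)² - 21107 = (-70)² - 21107 = 4900 - 21107 = -16207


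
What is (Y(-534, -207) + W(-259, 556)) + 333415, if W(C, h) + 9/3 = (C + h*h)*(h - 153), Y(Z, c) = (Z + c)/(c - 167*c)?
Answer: 1429583395475/11454 ≈ 1.2481e+8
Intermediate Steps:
Y(Z, c) = -(Z + c)/(166*c) (Y(Z, c) = (Z + c)/((-166*c)) = (Z + c)*(-1/(166*c)) = -(Z + c)/(166*c))
W(C, h) = -3 + (-153 + h)*(C + h**2) (W(C, h) = -3 + (C + h*h)*(h - 153) = -3 + (C + h**2)*(-153 + h) = -3 + (-153 + h)*(C + h**2))
(Y(-534, -207) + W(-259, 556)) + 333415 = ((1/166)*(-1*(-534) - 1*(-207))/(-207) + (-3 + 556**3 - 153*(-259) - 153*556**2 - 259*556)) + 333415 = ((1/166)*(-1/207)*(534 + 207) + (-3 + 171879616 + 39627 - 153*309136 - 144004)) + 333415 = ((1/166)*(-1/207)*741 + (-3 + 171879616 + 39627 - 47297808 - 144004)) + 333415 = (-247/11454 + 124477428) + 333415 = 1425764460065/11454 + 333415 = 1429583395475/11454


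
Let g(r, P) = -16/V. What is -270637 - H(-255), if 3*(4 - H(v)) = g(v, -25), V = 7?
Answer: -5683477/21 ≈ -2.7064e+5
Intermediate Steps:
g(r, P) = -16/7
H(v) = 100/21 (H(v) = 4 - 1/3*(-16/7) = 4 + 16/21 = 100/21)
-270637 - H(-255) = -270637 - 1*100/21 = -270637 - 100/21 = -5683477/21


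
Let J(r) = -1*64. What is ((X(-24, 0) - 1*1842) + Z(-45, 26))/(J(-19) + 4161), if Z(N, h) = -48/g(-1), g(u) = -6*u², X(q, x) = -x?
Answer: -1834/4097 ≈ -0.44764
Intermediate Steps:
J(r) = -64
Z(N, h) = 8 (Z(N, h) = -48/((-6*(-1)²)) = -48/((-6*1)) = -48/(-6) = -48*(-⅙) = 8)
((X(-24, 0) - 1*1842) + Z(-45, 26))/(J(-19) + 4161) = ((-1*0 - 1*1842) + 8)/(-64 + 4161) = ((0 - 1842) + 8)/4097 = (-1842 + 8)*(1/4097) = -1834*1/4097 = -1834/4097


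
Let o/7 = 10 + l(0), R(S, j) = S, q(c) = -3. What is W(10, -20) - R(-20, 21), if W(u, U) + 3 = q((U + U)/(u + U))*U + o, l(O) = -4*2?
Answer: 91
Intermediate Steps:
l(O) = -8
o = 14 (o = 7*(10 - 8) = 7*2 = 14)
W(u, U) = 11 - 3*U (W(u, U) = -3 + (-3*U + 14) = -3 + (14 - 3*U) = 11 - 3*U)
W(10, -20) - R(-20, 21) = (11 - 3*(-20)) - 1*(-20) = (11 + 60) + 20 = 71 + 20 = 91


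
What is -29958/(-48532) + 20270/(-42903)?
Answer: 150772217/1041084198 ≈ 0.14482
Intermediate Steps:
-29958/(-48532) + 20270/(-42903) = -29958*(-1/48532) + 20270*(-1/42903) = 14979/24266 - 20270/42903 = 150772217/1041084198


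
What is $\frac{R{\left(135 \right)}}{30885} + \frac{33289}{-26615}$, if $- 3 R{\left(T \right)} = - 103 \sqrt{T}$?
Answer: $- \frac{33289}{26615} + \frac{103 \sqrt{15}}{30885} \approx -1.2378$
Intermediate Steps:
$R{\left(T \right)} = \frac{103 \sqrt{T}}{3}$ ($R{\left(T \right)} = - \frac{\left(-103\right) \sqrt{T}}{3} = \frac{103 \sqrt{T}}{3}$)
$\frac{R{\left(135 \right)}}{30885} + \frac{33289}{-26615} = \frac{\frac{103}{3} \sqrt{135}}{30885} + \frac{33289}{-26615} = \frac{103 \cdot 3 \sqrt{15}}{3} \cdot \frac{1}{30885} + 33289 \left(- \frac{1}{26615}\right) = 103 \sqrt{15} \cdot \frac{1}{30885} - \frac{33289}{26615} = \frac{103 \sqrt{15}}{30885} - \frac{33289}{26615} = - \frac{33289}{26615} + \frac{103 \sqrt{15}}{30885}$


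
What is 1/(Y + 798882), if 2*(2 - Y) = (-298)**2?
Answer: 1/754482 ≈ 1.3254e-6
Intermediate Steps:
Y = -44400 (Y = 2 - 1/2*(-298)**2 = 2 - 1/2*88804 = 2 - 44402 = -44400)
1/(Y + 798882) = 1/(-44400 + 798882) = 1/754482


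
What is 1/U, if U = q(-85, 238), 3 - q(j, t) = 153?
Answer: -1/150 ≈ -0.0066667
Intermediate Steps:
q(j, t) = -150 (q(j, t) = 3 - 1*153 = 3 - 153 = -150)
U = -150
1/U = 1/(-150) = -1/150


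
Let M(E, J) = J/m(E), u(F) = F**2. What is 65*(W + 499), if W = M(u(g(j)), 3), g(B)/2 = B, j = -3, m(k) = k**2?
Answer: 14011985/432 ≈ 32435.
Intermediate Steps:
g(B) = 2*B
M(E, J) = J/E**2 (M(E, J) = J/(E**2) = J/E**2)
W = 1/432 (W = 3/((2*(-3))**2)**2 = 3/((-6)**2)**2 = 3/36**2 = 3*(1/1296) = 1/432 ≈ 0.0023148)
65*(W + 499) = 65*(1/432 + 499) = 65*(215569/432) = 14011985/432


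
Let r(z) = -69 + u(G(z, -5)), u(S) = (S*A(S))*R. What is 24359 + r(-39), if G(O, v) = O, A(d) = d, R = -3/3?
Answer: 22769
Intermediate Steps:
R = -1 (R = -3*⅓ = -1)
u(S) = -S² (u(S) = (S*S)*(-1) = S²*(-1) = -S²)
r(z) = -69 - z²
24359 + r(-39) = 24359 + (-69 - 1*(-39)²) = 24359 + (-69 - 1*1521) = 24359 + (-69 - 1521) = 24359 - 1590 = 22769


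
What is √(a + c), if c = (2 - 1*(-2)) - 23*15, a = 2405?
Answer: 4*√129 ≈ 45.431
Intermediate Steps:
c = -341 (c = (2 + 2) - 345 = 4 - 345 = -341)
√(a + c) = √(2405 - 341) = √2064 = 4*√129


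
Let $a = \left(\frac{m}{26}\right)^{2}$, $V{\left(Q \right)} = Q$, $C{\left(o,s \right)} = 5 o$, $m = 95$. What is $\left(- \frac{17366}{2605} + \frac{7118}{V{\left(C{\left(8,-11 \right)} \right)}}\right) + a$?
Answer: $\frac{16256855}{88049} \approx 184.63$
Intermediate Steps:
$a = \frac{9025}{676}$ ($a = \left(\frac{95}{26}\right)^{2} = \frac{9025}{676} \approx 13.351$)
$\left(- \frac{17366}{2605} + \frac{7118}{V{\left(C{\left(8,-11 \right)} \right)}}\right) + a = \left(- \frac{17366}{2605} + \frac{7118}{5 \cdot 8}\right) + \frac{9025}{676} = \left(\left(-17366\right) \frac{1}{2605} + \frac{7118}{40}\right) + \frac{9025}{676} = \left(- \frac{17366}{2605} + 7118 \cdot \frac{1}{40}\right) + \frac{9025}{676} = \left(- \frac{17366}{2605} + \frac{3559}{20}\right) + \frac{9025}{676} = \frac{356955}{2084} + \frac{9025}{676} = \frac{16256855}{88049}$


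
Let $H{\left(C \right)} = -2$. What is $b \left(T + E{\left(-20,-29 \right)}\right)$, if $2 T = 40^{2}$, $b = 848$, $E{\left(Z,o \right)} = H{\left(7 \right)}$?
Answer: $676704$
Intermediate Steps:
$E{\left(Z,o \right)} = -2$
$T = 800$ ($T = \frac{40^{2}}{2} = \frac{1}{2} \cdot 1600 = 800$)
$b \left(T + E{\left(-20,-29 \right)}\right) = 848 \left(800 - 2\right) = 848 \cdot 798 = 676704$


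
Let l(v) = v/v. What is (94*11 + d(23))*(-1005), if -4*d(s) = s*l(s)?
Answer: -4133565/4 ≈ -1.0334e+6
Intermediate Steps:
l(v) = 1
d(s) = -s/4
(94*11 + d(23))*(-1005) = (94*11 - ¼*23)*(-1005) = (1034 - 23/4)*(-1005) = (4113/4)*(-1005) = -4133565/4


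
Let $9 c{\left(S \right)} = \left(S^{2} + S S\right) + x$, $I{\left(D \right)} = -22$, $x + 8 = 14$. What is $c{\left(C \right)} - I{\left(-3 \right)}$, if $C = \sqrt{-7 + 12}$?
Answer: $\frac{214}{9} \approx 23.778$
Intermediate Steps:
$x = 6$ ($x = -8 + 14 = 6$)
$C = \sqrt{5} \approx 2.2361$
$c{\left(S \right)} = \frac{2}{3} + \frac{2 S^{2}}{9}$ ($c{\left(S \right)} = \frac{\left(S^{2} + S S\right) + 6}{9} = \frac{\left(S^{2} + S^{2}\right) + 6}{9} = \frac{2 S^{2} + 6}{9} = \frac{6 + 2 S^{2}}{9} = \frac{2}{3} + \frac{2 S^{2}}{9}$)
$c{\left(C \right)} - I{\left(-3 \right)} = \left(\frac{2}{3} + \frac{2 \left(\sqrt{5}\right)^{2}}{9}\right) - -22 = \left(\frac{2}{3} + \frac{2}{9} \cdot 5\right) + 22 = \left(\frac{2}{3} + \frac{10}{9}\right) + 22 = \frac{16}{9} + 22 = \frac{214}{9}$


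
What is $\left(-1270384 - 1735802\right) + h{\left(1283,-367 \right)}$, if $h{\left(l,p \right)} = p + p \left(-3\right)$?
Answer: $-3005452$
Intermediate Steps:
$h{\left(l,p \right)} = - 2 p$ ($h{\left(l,p \right)} = p - 3 p = - 2 p$)
$\left(-1270384 - 1735802\right) + h{\left(1283,-367 \right)} = \left(-1270384 - 1735802\right) - -734 = \left(-1270384 - 1735802\right) + 734 = -3006186 + 734 = -3005452$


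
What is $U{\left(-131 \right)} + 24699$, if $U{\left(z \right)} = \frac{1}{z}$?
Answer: $\frac{3235568}{131} \approx 24699.0$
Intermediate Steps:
$U{\left(-131 \right)} + 24699 = \frac{1}{-131} + 24699 = - \frac{1}{131} + 24699 = \frac{3235568}{131}$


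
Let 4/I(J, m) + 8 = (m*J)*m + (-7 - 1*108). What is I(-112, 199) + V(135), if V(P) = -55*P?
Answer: -32933104879/4435435 ≈ -7425.0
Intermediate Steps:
I(J, m) = 4/(-123 + J*m²) (I(J, m) = 4/(-8 + ((m*J)*m + (-7 - 1*108))) = 4/(-8 + ((J*m)*m + (-7 - 108))) = 4/(-8 + (J*m² - 115)) = 4/(-8 + (-115 + J*m²)) = 4/(-123 + J*m²))
I(-112, 199) + V(135) = 4/(-123 - 112*199²) - 55*135 = 4/(-123 - 112*39601) - 7425 = 4/(-123 - 4435312) - 7425 = 4/(-4435435) - 7425 = 4*(-1/4435435) - 7425 = -4/4435435 - 7425 = -32933104879/4435435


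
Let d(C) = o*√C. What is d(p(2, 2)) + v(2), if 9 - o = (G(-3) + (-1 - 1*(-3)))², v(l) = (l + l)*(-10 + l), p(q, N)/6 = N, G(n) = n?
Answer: -32 + 16*√3 ≈ -4.2872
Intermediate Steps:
p(q, N) = 6*N
v(l) = 2*l*(-10 + l) (v(l) = (2*l)*(-10 + l) = 2*l*(-10 + l))
o = 8 (o = 9 - (-3 + (-1 - 1*(-3)))² = 9 - (-3 + (-1 + 3))² = 9 - (-3 + 2)² = 9 - 1*(-1)² = 9 - 1*1 = 9 - 1 = 8)
d(C) = 8*√C
d(p(2, 2)) + v(2) = 8*√(6*2) + 2*2*(-10 + 2) = 8*√12 + 2*2*(-8) = 8*(2*√3) - 32 = 16*√3 - 32 = -32 + 16*√3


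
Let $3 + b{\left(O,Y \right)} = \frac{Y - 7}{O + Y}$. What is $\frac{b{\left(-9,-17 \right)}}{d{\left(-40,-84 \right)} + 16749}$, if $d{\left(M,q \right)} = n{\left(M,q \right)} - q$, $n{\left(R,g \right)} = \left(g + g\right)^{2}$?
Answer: $- \frac{9}{195247} \approx -4.6095 \cdot 10^{-5}$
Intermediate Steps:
$b{\left(O,Y \right)} = -3 + \frac{-7 + Y}{O + Y}$ ($b{\left(O,Y \right)} = -3 + \frac{Y - 7}{O + Y} = -3 + \frac{-7 + Y}{O + Y}$)
$n{\left(R,g \right)} = 4 g^{2}$ ($n{\left(R,g \right)} = \left(2 g\right)^{2} = 4 g^{2}$)
$d{\left(M,q \right)} = - q + 4 q^{2}$ ($d{\left(M,q \right)} = 4 q^{2} - q = - q + 4 q^{2}$)
$\frac{b{\left(-9,-17 \right)}}{d{\left(-40,-84 \right)} + 16749} = \frac{\frac{1}{-9 - 17} \left(-7 - -27 - -34\right)}{- 84 \left(-1 + 4 \left(-84\right)\right) + 16749} = \frac{\frac{1}{-26} \left(-7 + 27 + 34\right)}{- 84 \left(-1 - 336\right) + 16749} = \frac{\left(- \frac{1}{26}\right) 54}{\left(-84\right) \left(-337\right) + 16749} = - \frac{27}{13 \left(28308 + 16749\right)} = - \frac{27}{13 \cdot 45057} = \left(- \frac{27}{13}\right) \frac{1}{45057} = - \frac{9}{195247}$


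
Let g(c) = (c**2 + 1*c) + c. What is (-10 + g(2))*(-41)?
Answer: 82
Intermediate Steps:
g(c) = c**2 + 2*c (g(c) = (c**2 + c) + c = (c + c**2) + c = c**2 + 2*c)
(-10 + g(2))*(-41) = (-10 + 2*(2 + 2))*(-41) = (-10 + 2*4)*(-41) = (-10 + 8)*(-41) = -2*(-41) = 82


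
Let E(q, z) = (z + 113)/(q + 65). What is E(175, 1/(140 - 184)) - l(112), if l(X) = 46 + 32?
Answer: -272903/3520 ≈ -77.529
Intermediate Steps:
E(q, z) = (113 + z)/(65 + q)
l(X) = 78
E(175, 1/(140 - 184)) - l(112) = (113 + 1/(140 - 184))/(65 + 175) - 1*78 = (113 + 1/(-44))/240 - 78 = (113 - 1/44)/240 - 78 = (1/240)*(4971/44) - 78 = 1657/3520 - 78 = -272903/3520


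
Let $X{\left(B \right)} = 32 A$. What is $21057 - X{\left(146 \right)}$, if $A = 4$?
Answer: $20929$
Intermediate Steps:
$X{\left(B \right)} = 128$ ($X{\left(B \right)} = 32 \cdot 4 = 128$)
$21057 - X{\left(146 \right)} = 21057 - 128 = 20929$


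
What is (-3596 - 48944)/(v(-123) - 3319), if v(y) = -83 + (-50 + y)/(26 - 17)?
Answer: 472860/30791 ≈ 15.357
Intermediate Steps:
v(y) = -797/9 + y/9 (v(y) = -83 + (-50 + y)/9 = -83 + (-50 + y)*(1/9) = -83 + (-50/9 + y/9) = -797/9 + y/9)
(-3596 - 48944)/(v(-123) - 3319) = (-3596 - 48944)/((-797/9 + (1/9)*(-123)) - 3319) = -52540/((-797/9 - 41/3) - 3319) = -52540/(-920/9 - 3319) = -52540/(-30791/9) = -52540*(-9/30791) = 472860/30791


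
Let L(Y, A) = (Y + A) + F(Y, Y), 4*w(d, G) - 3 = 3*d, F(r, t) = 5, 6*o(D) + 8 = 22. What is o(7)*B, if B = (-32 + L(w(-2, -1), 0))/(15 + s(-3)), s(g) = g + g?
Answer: -259/36 ≈ -7.1944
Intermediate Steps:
o(D) = 7/3 (o(D) = -4/3 + (1/6)*22 = -4/3 + 11/3 = 7/3)
w(d, G) = 3/4 + 3*d/4 (w(d, G) = 3/4 + (3*d)/4 = 3/4 + 3*d/4)
L(Y, A) = 5 + A + Y (L(Y, A) = (Y + A) + 5 = (A + Y) + 5 = 5 + A + Y)
s(g) = 2*g
B = -37/12 (B = (-32 + (5 + 0 + (3/4 + (3/4)*(-2))))/(15 + 2*(-3)) = (-32 + (5 + 0 + (3/4 - 3/2)))/(15 - 6) = (-32 + (5 + 0 - 3/4))/9 = (-32 + 17/4)*(1/9) = -111/4*1/9 = -37/12 ≈ -3.0833)
o(7)*B = (7/3)*(-37/12) = -259/36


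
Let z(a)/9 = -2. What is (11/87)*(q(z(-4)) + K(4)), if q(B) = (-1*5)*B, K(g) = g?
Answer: 1034/87 ≈ 11.885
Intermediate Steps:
z(a) = -18 (z(a) = 9*(-2) = -18)
q(B) = -5*B
(11/87)*(q(z(-4)) + K(4)) = (11/87)*(-5*(-18) + 4) = (11*(1/87))*(90 + 4) = (11/87)*94 = 1034/87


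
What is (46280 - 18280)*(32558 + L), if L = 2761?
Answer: 988932000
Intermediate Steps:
(46280 - 18280)*(32558 + L) = (46280 - 18280)*(32558 + 2761) = 28000*35319 = 988932000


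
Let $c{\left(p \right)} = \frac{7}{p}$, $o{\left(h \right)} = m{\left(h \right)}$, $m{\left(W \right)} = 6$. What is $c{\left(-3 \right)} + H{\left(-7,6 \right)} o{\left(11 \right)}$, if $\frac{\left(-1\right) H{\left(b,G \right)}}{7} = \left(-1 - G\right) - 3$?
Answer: $\frac{1253}{3} \approx 417.67$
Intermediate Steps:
$o{\left(h \right)} = 6$
$H{\left(b,G \right)} = 28 + 7 G$ ($H{\left(b,G \right)} = - 7 \left(\left(-1 - G\right) - 3\right) = - 7 \left(-4 - G\right) = 28 + 7 G$)
$c{\left(-3 \right)} + H{\left(-7,6 \right)} o{\left(11 \right)} = \frac{7}{-3} + \left(28 + 7 \cdot 6\right) 6 = 7 \left(- \frac{1}{3}\right) + \left(28 + 42\right) 6 = - \frac{7}{3} + 70 \cdot 6 = - \frac{7}{3} + 420 = \frac{1253}{3}$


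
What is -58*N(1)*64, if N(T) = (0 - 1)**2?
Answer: -3712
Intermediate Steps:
N(T) = 1 (N(T) = (-1)**2 = 1)
-58*N(1)*64 = -58*1*64 = -58*64 = -3712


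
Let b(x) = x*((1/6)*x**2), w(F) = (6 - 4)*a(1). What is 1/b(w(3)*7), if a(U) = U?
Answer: 3/1372 ≈ 0.0021866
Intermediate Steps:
w(F) = 2 (w(F) = (6 - 4)*1 = 2*1 = 2)
b(x) = x**3/6 (b(x) = x*((1*(1/6))*x**2) = x*(x**2/6) = x**3/6)
1/b(w(3)*7) = 1/((2*7)**3/6) = 1/((1/6)*14**3) = 1/((1/6)*2744) = 1/(1372/3) = 3/1372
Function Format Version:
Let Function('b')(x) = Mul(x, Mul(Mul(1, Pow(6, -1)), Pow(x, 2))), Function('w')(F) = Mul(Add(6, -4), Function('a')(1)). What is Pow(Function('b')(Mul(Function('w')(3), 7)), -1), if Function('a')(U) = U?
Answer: Rational(3, 1372) ≈ 0.0021866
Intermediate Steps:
Function('w')(F) = 2 (Function('w')(F) = Mul(Add(6, -4), 1) = Mul(2, 1) = 2)
Function('b')(x) = Mul(Rational(1, 6), Pow(x, 3)) (Function('b')(x) = Mul(x, Mul(Mul(1, Rational(1, 6)), Pow(x, 2))) = Mul(x, Mul(Rational(1, 6), Pow(x, 2))) = Mul(Rational(1, 6), Pow(x, 3)))
Pow(Function('b')(Mul(Function('w')(3), 7)), -1) = Pow(Mul(Rational(1, 6), Pow(Mul(2, 7), 3)), -1) = Pow(Mul(Rational(1, 6), Pow(14, 3)), -1) = Pow(Mul(Rational(1, 6), 2744), -1) = Pow(Rational(1372, 3), -1) = Rational(3, 1372)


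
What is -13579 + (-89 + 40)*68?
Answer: -16911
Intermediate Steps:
-13579 + (-89 + 40)*68 = -13579 - 49*68 = -13579 - 3332 = -16911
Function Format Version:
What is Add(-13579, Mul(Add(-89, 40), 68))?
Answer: -16911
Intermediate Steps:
Add(-13579, Mul(Add(-89, 40), 68)) = Add(-13579, Mul(-49, 68)) = Add(-13579, -3332) = -16911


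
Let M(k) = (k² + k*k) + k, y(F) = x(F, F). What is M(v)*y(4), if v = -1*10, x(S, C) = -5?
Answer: -950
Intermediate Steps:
y(F) = -5
v = -10
M(k) = k + 2*k² (M(k) = (k² + k²) + k = 2*k² + k = k + 2*k²)
M(v)*y(4) = -10*(1 + 2*(-10))*(-5) = -10*(1 - 20)*(-5) = -10*(-19)*(-5) = 190*(-5) = -950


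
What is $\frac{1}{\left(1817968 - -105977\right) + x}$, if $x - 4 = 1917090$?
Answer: $\frac{1}{3841039} \approx 2.6035 \cdot 10^{-7}$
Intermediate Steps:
$x = 1917094$ ($x = 4 + 1917090 = 1917094$)
$\frac{1}{\left(1817968 - -105977\right) + x} = \frac{1}{\left(1817968 - -105977\right) + 1917094} = \frac{1}{\left(1817968 + 105977\right) + 1917094} = \frac{1}{1923945 + 1917094} = \frac{1}{3841039}$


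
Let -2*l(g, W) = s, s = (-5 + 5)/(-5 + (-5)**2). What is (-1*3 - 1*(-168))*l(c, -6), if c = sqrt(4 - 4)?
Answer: 0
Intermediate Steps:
c = 0 (c = sqrt(0) = 0)
s = 0 (s = 0/(-5 + 25) = 0/20 = 0*(1/20) = 0)
l(g, W) = 0 (l(g, W) = -1/2*0 = 0)
(-1*3 - 1*(-168))*l(c, -6) = (-1*3 - 1*(-168))*0 = (-3 + 168)*0 = 165*0 = 0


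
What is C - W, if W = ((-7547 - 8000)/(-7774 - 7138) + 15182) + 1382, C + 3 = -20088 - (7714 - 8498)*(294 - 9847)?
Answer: -112230814331/14912 ≈ -7.5262e+6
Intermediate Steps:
C = -7509643 (C = -3 + (-20088 - (7714 - 8498)*(294 - 9847)) = -3 + (-20088 - (-784)*(-9553)) = -3 + (-20088 - 1*7489552) = -3 + (-20088 - 7489552) = -3 - 7509640 = -7509643)
W = 247017915/14912 (W = (-15547/(-14912) + 15182) + 1382 = (-15547*(-1/14912) + 15182) + 1382 = (15547/14912 + 15182) + 1382 = 226409531/14912 + 1382 = 247017915/14912 ≈ 16565.)
C - W = -7509643 - 1*247017915/14912 = -7509643 - 247017915/14912 = -112230814331/14912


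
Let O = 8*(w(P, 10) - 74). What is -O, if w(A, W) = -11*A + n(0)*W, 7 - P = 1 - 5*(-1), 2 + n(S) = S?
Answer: 840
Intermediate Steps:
n(S) = -2 + S
P = 1 (P = 7 - (1 - 5*(-1)) = 7 - (1 + 5) = 7 - 1*6 = 7 - 6 = 1)
w(A, W) = -11*A - 2*W (w(A, W) = -11*A + (-2 + 0)*W = -11*A - 2*W)
O = -840 (O = 8*((-11*1 - 2*10) - 74) = 8*((-11 - 20) - 74) = 8*(-31 - 74) = 8*(-105) = -840)
-O = -1*(-840) = 840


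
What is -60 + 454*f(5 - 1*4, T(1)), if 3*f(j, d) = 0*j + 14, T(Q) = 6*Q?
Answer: 6176/3 ≈ 2058.7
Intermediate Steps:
f(j, d) = 14/3 (f(j, d) = (0*j + 14)/3 = (0 + 14)/3 = (⅓)*14 = 14/3)
-60 + 454*f(5 - 1*4, T(1)) = -60 + 454*(14/3) = -60 + 6356/3 = 6176/3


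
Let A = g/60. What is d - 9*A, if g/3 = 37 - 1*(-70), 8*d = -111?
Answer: -2481/40 ≈ -62.025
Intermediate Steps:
d = -111/8 (d = (⅛)*(-111) = -111/8 ≈ -13.875)
g = 321 (g = 3*(37 - 1*(-70)) = 3*(37 + 70) = 3*107 = 321)
A = 107/20 (A = 321/60 = 321*(1/60) = 107/20 ≈ 5.3500)
d - 9*A = -111/8 - 9*107/20 = -111/8 - 963/20 = -2481/40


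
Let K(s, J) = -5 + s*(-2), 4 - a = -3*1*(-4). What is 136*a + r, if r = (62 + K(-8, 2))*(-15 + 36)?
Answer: 445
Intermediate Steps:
a = -8 (a = 4 - (-3*1)*(-4) = 4 - (-3)*(-4) = 4 - 1*12 = 4 - 12 = -8)
K(s, J) = -5 - 2*s
r = 1533 (r = (62 + (-5 - 2*(-8)))*(-15 + 36) = (62 + (-5 + 16))*21 = (62 + 11)*21 = 73*21 = 1533)
136*a + r = 136*(-8) + 1533 = -1088 + 1533 = 445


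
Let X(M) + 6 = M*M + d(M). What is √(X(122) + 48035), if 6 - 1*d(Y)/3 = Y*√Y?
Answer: √(62931 - 366*√122) ≈ 242.67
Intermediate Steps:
d(Y) = 18 - 3*Y^(3/2) (d(Y) = 18 - 3*Y*√Y = 18 - 3*Y^(3/2))
X(M) = 12 + M² - 3*M^(3/2) (X(M) = -6 + (M*M + (18 - 3*M^(3/2))) = -6 + (M² + (18 - 3*M^(3/2))) = -6 + (18 + M² - 3*M^(3/2)) = 12 + M² - 3*M^(3/2))
√(X(122) + 48035) = √((12 + 122² - 366*√122) + 48035) = √((12 + 14884 - 366*√122) + 48035) = √((14896 - 366*√122) + 48035) = √(62931 - 366*√122)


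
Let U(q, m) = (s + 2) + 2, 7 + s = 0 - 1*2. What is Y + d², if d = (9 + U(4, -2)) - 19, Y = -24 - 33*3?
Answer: 102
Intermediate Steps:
Y = -123 (Y = -24 - 99 = -123)
s = -9 (s = -7 + (0 - 1*2) = -7 + (0 - 2) = -7 - 2 = -9)
U(q, m) = -5 (U(q, m) = (-9 + 2) + 2 = -7 + 2 = -5)
d = -15 (d = (9 - 5) - 19 = 4 - 19 = -15)
Y + d² = -123 + (-15)² = -123 + 225 = 102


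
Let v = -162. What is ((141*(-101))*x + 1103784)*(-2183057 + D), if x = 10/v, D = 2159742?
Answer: -695390928445/27 ≈ -2.5755e+10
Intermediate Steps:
x = -5/81 (x = 10/(-162) = 10*(-1/162) = -5/81 ≈ -0.061728)
((141*(-101))*x + 1103784)*(-2183057 + D) = ((141*(-101))*(-5/81) + 1103784)*(-2183057 + 2159742) = (-14241*(-5/81) + 1103784)*(-23315) = (23735/27 + 1103784)*(-23315) = (29825903/27)*(-23315) = -695390928445/27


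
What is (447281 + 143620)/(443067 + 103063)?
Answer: 590901/546130 ≈ 1.0820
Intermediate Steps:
(447281 + 143620)/(443067 + 103063) = 590901/546130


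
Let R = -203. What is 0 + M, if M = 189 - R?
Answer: 392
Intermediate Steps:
M = 392 (M = 189 - 1*(-203) = 189 + 203 = 392)
0 + M = 0 + 392 = 392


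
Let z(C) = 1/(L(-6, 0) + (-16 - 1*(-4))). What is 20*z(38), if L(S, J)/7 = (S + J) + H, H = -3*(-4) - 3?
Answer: 20/9 ≈ 2.2222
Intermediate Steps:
H = 9 (H = 12 - 3 = 9)
L(S, J) = 63 + 7*J + 7*S (L(S, J) = 7*((S + J) + 9) = 7*((J + S) + 9) = 7*(9 + J + S) = 63 + 7*J + 7*S)
z(C) = ⅑ (z(C) = 1/((63 + 7*0 + 7*(-6)) + (-16 - 1*(-4))) = 1/((63 + 0 - 42) + (-16 + 4)) = 1/(21 - 12) = 1/9 = ⅑)
20*z(38) = 20*(⅑) = 20/9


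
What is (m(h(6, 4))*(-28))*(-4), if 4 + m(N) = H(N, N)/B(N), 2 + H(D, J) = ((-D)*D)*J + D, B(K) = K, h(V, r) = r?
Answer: -2184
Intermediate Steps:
H(D, J) = -2 + D - J*D² (H(D, J) = -2 + (((-D)*D)*J + D) = -2 + ((-D²)*J + D) = -2 + (-J*D² + D) = -2 + (D - J*D²) = -2 + D - J*D²)
m(N) = -4 + (-2 + N - N³)/N (m(N) = -4 + (-2 + N - N*N²)/N = -4 + (-2 + N - N³)/N)
(m(h(6, 4))*(-28))*(-4) = ((-3 - 1*4² - 2/4)*(-28))*(-4) = ((-3 - 1*16 - 2*¼)*(-28))*(-4) = ((-3 - 16 - ½)*(-28))*(-4) = -39/2*(-28)*(-4) = 546*(-4) = -2184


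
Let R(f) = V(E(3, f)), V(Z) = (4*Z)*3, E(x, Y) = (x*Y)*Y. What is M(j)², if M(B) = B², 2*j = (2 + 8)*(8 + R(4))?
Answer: 72699496960000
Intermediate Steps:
E(x, Y) = x*Y² (E(x, Y) = (Y*x)*Y = x*Y²)
V(Z) = 12*Z
R(f) = 36*f² (R(f) = 12*(3*f²) = 36*f²)
j = 2920 (j = ((2 + 8)*(8 + 36*4²))/2 = (10*(8 + 36*16))/2 = (10*(8 + 576))/2 = (10*584)/2 = (½)*5840 = 2920)
M(j)² = (2920²)² = 8526400² = 72699496960000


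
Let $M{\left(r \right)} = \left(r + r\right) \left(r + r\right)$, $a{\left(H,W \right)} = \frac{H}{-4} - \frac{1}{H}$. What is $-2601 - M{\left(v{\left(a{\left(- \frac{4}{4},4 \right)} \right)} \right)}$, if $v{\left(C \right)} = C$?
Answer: $- \frac{10429}{4} \approx -2607.3$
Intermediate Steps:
$a{\left(H,W \right)} = - \frac{1}{H} - \frac{H}{4}$ ($a{\left(H,W \right)} = H \left(- \frac{1}{4}\right) - \frac{1}{H} = - \frac{H}{4} - \frac{1}{H} = - \frac{1}{H} - \frac{H}{4}$)
$M{\left(r \right)} = 4 r^{2}$ ($M{\left(r \right)} = 2 r 2 r = 4 r^{2}$)
$-2601 - M{\left(v{\left(a{\left(- \frac{4}{4},4 \right)} \right)} \right)} = -2601 - 4 \left(- \frac{1}{\left(-4\right) \frac{1}{4}} - \frac{\left(-4\right) \frac{1}{4}}{4}\right)^{2} = -2601 - 4 \left(- \frac{1}{-1} - - \frac{1}{4}\right)^{2} = -2601 - 4 \left(\left(-1\right) \left(-1\right) + \frac{1}{4}\right)^{2} = -2601 - 4 \left(1 + \frac{1}{4}\right)^{2} = -2601 - 4 \left(\frac{5}{4}\right)^{2} = -2601 - 4 \cdot \frac{25}{16} = -2601 - \frac{25}{4} = - \frac{10429}{4}$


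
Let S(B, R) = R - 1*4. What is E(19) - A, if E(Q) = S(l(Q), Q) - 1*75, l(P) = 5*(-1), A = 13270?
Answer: -13330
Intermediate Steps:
l(P) = -5
S(B, R) = -4 + R (S(B, R) = R - 4 = -4 + R)
E(Q) = -79 + Q (E(Q) = (-4 + Q) - 1*75 = (-4 + Q) - 75 = -79 + Q)
E(19) - A = (-79 + 19) - 1*13270 = -60 - 13270 = -13330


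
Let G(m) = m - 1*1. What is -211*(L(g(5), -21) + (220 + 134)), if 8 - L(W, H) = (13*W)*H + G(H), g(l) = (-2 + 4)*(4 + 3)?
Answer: -887466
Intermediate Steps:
G(m) = -1 + m (G(m) = m - 1 = -1 + m)
g(l) = 14 (g(l) = 2*7 = 14)
L(W, H) = 9 - H - 13*H*W (L(W, H) = 8 - ((13*W)*H + (-1 + H)) = 8 - (13*H*W + (-1 + H)) = 8 - (-1 + H + 13*H*W) = 8 + (1 - H - 13*H*W) = 9 - H - 13*H*W)
-211*(L(g(5), -21) + (220 + 134)) = -211*((9 - 1*(-21) - 13*(-21)*14) + (220 + 134)) = -211*((9 + 21 + 3822) + 354) = -211*(3852 + 354) = -211*4206 = -887466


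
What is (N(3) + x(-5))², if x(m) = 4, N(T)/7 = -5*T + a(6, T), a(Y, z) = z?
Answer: 6400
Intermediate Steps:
N(T) = -28*T (N(T) = 7*(-5*T + T) = 7*(-4*T) = -28*T)
(N(3) + x(-5))² = (-28*3 + 4)² = (-84 + 4)² = (-80)² = 6400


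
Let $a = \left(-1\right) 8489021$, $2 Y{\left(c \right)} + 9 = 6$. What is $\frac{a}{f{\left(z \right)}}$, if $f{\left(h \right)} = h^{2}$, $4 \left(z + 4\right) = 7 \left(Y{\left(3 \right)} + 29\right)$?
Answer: $- \frac{543297344}{124609} \approx -4360.0$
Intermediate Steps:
$Y{\left(c \right)} = - \frac{3}{2}$ ($Y{\left(c \right)} = - \frac{9}{2} + \frac{1}{2} \cdot 6 = - \frac{9}{2} + 3 = - \frac{3}{2}$)
$a = -8489021$
$z = \frac{353}{8}$ ($z = -4 + \frac{7 \left(- \frac{3}{2} + 29\right)}{4} = -4 + \frac{7 \cdot \frac{55}{2}}{4} = -4 + \frac{1}{4} \cdot \frac{385}{2} = -4 + \frac{385}{8} = \frac{353}{8} \approx 44.125$)
$\frac{a}{f{\left(z \right)}} = - \frac{8489021}{\left(\frac{353}{8}\right)^{2}} = - \frac{8489021}{\frac{124609}{64}} = \left(-8489021\right) \frac{64}{124609} = - \frac{543297344}{124609}$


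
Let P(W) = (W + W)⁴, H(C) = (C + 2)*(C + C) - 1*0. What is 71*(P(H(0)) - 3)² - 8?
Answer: 631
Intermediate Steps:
H(C) = 2*C*(2 + C) (H(C) = (2 + C)*(2*C) + 0 = 2*C*(2 + C) + 0 = 2*C*(2 + C))
P(W) = 16*W⁴ (P(W) = (2*W)⁴ = 16*W⁴)
71*(P(H(0)) - 3)² - 8 = 71*(16*(2*0*(2 + 0))⁴ - 3)² - 8 = 71*(16*(2*0*2)⁴ - 3)² - 8 = 71*(16*0⁴ - 3)² - 8 = 71*(16*0 - 3)² - 8 = 71*(0 - 3)² - 8 = 71*(-3)² - 8 = 71*9 - 8 = 639 - 8 = 631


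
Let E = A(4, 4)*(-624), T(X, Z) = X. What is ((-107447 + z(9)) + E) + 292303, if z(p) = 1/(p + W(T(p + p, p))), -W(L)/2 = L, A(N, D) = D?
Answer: 4923719/27 ≈ 1.8236e+5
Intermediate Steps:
W(L) = -2*L
E = -2496 (E = 4*(-624) = -2496)
z(p) = -1/(3*p) (z(p) = 1/(p - 2*(p + p)) = 1/(p - 4*p) = 1/(-3*p) = -1/(3*p))
((-107447 + z(9)) + E) + 292303 = ((-107447 - ⅓/9) - 2496) + 292303 = ((-107447 - ⅓*⅑) - 2496) + 292303 = ((-107447 - 1/27) - 2496) + 292303 = (-2901070/27 - 2496) + 292303 = -2968462/27 + 292303 = 4923719/27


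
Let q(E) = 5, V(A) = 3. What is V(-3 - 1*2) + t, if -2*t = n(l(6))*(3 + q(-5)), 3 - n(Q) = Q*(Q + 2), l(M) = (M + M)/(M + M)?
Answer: 3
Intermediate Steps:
l(M) = 1 (l(M) = (2*M)/((2*M)) = (2*M)*(1/(2*M)) = 1)
n(Q) = 3 - Q*(2 + Q) (n(Q) = 3 - Q*(Q + 2) = 3 - Q*(2 + Q))
t = 0 (t = -(3 - 1*1**2 - 2*1)*(3 + 5)/2 = -(3 - 1*1 - 2)*8/2 = -(3 - 1 - 2)*8/2 = -0*8 = -1/2*0 = 0)
V(-3 - 1*2) + t = 3 + 0 = 3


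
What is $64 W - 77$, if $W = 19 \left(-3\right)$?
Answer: $-3725$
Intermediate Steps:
$W = -57$
$64 W - 77 = 64 \left(-57\right) - 77 = -3648 - 77 = -3725$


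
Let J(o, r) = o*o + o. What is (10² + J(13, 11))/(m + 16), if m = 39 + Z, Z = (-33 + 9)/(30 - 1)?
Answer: 8178/1571 ≈ 5.2056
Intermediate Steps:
Z = -24/29 ≈ -0.82759
J(o, r) = o + o² (J(o, r) = o² + o = o + o²)
m = 1107/29 (m = 39 - 24/29 = 1107/29 ≈ 38.172)
(10² + J(13, 11))/(m + 16) = (10² + 13*(1 + 13))/(1107/29 + 16) = (100 + 13*14)/(1571/29) = 29*(100 + 182)/1571 = (29/1571)*282 = 8178/1571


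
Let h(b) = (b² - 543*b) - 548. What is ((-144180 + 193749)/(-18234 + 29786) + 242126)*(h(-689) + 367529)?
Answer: 178988529941911/608 ≈ 2.9439e+11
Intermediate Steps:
h(b) = -548 + b² - 543*b
((-144180 + 193749)/(-18234 + 29786) + 242126)*(h(-689) + 367529) = ((-144180 + 193749)/(-18234 + 29786) + 242126)*((-548 + (-689)² - 543*(-689)) + 367529) = (49569/11552 + 242126)*((-548 + 474721 + 374127) + 367529) = (49569*(1/11552) + 242126)*(848300 + 367529) = (49569/11552 + 242126)*1215829 = (2797089121/11552)*1215829 = 178988529941911/608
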